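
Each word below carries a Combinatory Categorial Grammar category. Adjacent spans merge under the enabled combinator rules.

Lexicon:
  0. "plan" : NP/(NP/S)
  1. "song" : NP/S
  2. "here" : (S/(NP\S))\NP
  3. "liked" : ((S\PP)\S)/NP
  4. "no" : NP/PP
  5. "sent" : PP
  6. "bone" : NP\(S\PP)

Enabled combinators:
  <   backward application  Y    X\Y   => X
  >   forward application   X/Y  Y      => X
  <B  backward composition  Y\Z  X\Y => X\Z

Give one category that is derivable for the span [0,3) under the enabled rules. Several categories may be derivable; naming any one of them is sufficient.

S/(NP\S)

[0,7] S   >
  [0,3] S/(NP\S)   <
    [0,2] NP   >
      [0,1] "plan" : NP/(NP/S)
      [1,2] "song" : NP/S
    [2,3] "here" : (S/(NP\S))\NP
  [3,7] NP\S   <B
    [3,6] (S\PP)\S   >
      [3,4] "liked" : ((S\PP)\S)/NP
      [4,6] NP   >
        [4,5] "no" : NP/PP
        [5,6] "sent" : PP
    [6,7] "bone" : NP\(S\PP)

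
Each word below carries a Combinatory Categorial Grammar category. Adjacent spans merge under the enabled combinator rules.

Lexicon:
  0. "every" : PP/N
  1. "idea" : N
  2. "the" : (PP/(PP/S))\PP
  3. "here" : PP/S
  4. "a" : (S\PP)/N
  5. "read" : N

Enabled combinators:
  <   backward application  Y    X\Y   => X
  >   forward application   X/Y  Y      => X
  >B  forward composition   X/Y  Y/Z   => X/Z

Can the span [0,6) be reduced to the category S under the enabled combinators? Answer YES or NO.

[0,6] S   <
  [0,4] PP   >
    [0,3] PP/(PP/S)   <
      [0,2] PP   >
        [0,1] "every" : PP/N
        [1,2] "idea" : N
      [2,3] "the" : (PP/(PP/S))\PP
    [3,4] "here" : PP/S
  [4,6] S\PP   >
    [4,5] "a" : (S\PP)/N
    [5,6] "read" : N

YES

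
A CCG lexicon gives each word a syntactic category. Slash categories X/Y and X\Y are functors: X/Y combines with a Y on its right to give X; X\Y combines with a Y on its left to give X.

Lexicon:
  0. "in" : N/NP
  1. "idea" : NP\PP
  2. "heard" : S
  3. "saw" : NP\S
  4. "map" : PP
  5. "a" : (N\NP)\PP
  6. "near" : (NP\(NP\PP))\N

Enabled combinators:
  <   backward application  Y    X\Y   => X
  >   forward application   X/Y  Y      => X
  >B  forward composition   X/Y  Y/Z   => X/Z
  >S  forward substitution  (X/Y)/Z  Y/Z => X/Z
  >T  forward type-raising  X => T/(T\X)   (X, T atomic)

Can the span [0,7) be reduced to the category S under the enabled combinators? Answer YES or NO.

NO

N/NP NP\PP S NP\S PP (N\NP)\PP (NP\(NP\PP))\N
CKY chart[0,7] = {N, N/(NP\NP), N/(N\N), NP/(NP\N), PP/(PP\N), S/(S\N)}; S ∉ chart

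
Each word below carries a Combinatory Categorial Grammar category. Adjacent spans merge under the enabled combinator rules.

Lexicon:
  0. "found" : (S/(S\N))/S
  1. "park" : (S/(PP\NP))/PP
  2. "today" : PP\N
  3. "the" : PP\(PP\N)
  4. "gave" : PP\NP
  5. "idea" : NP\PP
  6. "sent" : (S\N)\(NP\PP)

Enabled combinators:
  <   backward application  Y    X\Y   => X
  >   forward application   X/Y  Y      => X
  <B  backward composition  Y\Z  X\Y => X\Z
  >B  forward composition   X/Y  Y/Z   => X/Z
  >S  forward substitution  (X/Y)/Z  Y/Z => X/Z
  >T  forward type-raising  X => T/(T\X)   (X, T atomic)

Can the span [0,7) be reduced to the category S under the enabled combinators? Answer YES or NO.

[0,7] S   >
  [0,5] S/(S\N)   >
    [0,1] "found" : (S/(S\N))/S
    [1,5] S   >
      [1,4] S/(PP\NP)   >
        [1,2] "park" : (S/(PP\NP))/PP
        [2,4] PP   <
          [2,3] "today" : PP\N
          [3,4] "the" : PP\(PP\N)
      [4,5] "gave" : PP\NP
  [5,7] S\N   <
    [5,6] "idea" : NP\PP
    [6,7] "sent" : (S\N)\(NP\PP)

YES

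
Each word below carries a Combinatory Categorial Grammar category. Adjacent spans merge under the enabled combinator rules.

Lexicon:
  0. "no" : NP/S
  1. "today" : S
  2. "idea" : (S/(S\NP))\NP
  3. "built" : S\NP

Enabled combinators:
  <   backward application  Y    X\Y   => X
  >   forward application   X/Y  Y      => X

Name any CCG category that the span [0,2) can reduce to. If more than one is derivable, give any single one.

NP

[0,4] S   >
  [0,3] S/(S\NP)   <
    [0,2] NP   >
      [0,1] "no" : NP/S
      [1,2] "today" : S
    [2,3] "idea" : (S/(S\NP))\NP
  [3,4] "built" : S\NP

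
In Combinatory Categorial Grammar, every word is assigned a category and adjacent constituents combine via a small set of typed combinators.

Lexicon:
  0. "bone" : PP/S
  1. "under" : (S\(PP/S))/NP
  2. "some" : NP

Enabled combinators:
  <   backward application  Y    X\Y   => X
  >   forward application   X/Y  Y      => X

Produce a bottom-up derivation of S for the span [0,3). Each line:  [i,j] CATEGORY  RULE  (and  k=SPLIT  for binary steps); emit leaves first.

[0,1] PP/S  lex  "bone"
[1,2] (S\(PP/S))/NP  lex  "under"
[2,3] NP  lex  "some"
[1,3] S\(PP/S)  >  k=2
[0,3] S  <  k=1

[0,3] S   <
  [0,1] "bone" : PP/S
  [1,3] S\(PP/S)   >
    [1,2] "under" : (S\(PP/S))/NP
    [2,3] "some" : NP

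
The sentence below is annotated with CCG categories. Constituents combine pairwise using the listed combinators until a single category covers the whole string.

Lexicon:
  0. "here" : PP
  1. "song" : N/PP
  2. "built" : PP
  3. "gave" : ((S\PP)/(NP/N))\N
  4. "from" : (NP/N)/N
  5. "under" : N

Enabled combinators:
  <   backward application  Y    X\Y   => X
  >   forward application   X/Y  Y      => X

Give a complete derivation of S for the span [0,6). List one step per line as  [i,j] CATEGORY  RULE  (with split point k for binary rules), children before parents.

[0,6] S   <
  [0,1] "here" : PP
  [1,6] S\PP   >
    [1,4] (S\PP)/(NP/N)   <
      [1,3] N   >
        [1,2] "song" : N/PP
        [2,3] "built" : PP
      [3,4] "gave" : ((S\PP)/(NP/N))\N
    [4,6] NP/N   >
      [4,5] "from" : (NP/N)/N
      [5,6] "under" : N

[0,1] PP  lex  "here"
[1,2] N/PP  lex  "song"
[2,3] PP  lex  "built"
[1,3] N  >  k=2
[3,4] ((S\PP)/(NP/N))\N  lex  "gave"
[1,4] (S\PP)/(NP/N)  <  k=3
[4,5] (NP/N)/N  lex  "from"
[5,6] N  lex  "under"
[4,6] NP/N  >  k=5
[1,6] S\PP  >  k=4
[0,6] S  <  k=1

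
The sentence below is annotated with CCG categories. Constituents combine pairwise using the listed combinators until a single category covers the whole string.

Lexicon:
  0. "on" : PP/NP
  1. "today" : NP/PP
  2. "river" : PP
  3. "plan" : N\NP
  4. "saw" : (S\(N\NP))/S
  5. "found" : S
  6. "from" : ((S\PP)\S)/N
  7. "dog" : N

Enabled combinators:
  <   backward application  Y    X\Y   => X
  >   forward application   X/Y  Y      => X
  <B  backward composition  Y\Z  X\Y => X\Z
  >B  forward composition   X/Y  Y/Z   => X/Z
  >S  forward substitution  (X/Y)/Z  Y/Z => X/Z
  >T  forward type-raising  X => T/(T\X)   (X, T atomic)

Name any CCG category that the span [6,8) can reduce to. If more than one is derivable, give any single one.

[0,8] S   <
  [0,3] PP   >
    [0,1] "on" : PP/NP
    [1,3] NP   >
      [1,2] "today" : NP/PP
      [2,3] "river" : PP
  [3,8] S\PP   <
    [3,6] S   <
      [3,4] "plan" : N\NP
      [4,6] S\(N\NP)   >
        [4,5] "saw" : (S\(N\NP))/S
        [5,6] "found" : S
    [6,8] (S\PP)\S   >
      [6,7] "from" : ((S\PP)\S)/N
      [7,8] "dog" : N

(S\PP)\S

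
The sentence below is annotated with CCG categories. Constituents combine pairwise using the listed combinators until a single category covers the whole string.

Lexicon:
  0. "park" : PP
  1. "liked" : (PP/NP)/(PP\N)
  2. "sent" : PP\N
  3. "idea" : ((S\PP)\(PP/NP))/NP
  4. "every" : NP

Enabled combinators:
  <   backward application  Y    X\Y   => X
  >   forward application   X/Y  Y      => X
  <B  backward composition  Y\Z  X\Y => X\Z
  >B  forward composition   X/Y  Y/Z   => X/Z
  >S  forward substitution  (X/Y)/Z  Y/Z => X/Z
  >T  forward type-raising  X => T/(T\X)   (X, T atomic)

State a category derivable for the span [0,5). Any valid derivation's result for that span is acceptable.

[0,5] S   <
  [0,1] "park" : PP
  [1,5] S\PP   <
    [1,3] PP/NP   >
      [1,2] "liked" : (PP/NP)/(PP\N)
      [2,3] "sent" : PP\N
    [3,5] (S\PP)\(PP/NP)   >
      [3,4] "idea" : ((S\PP)\(PP/NP))/NP
      [4,5] "every" : NP

S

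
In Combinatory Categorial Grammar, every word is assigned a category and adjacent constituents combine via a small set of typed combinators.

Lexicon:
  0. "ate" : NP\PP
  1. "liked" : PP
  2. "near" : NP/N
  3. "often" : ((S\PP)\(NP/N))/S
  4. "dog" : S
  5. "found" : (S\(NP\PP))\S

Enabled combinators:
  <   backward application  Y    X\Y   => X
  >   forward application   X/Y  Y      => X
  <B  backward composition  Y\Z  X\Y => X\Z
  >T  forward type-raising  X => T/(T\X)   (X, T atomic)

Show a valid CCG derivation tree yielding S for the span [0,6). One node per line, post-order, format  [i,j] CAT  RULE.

[0,6] S   <
  [0,1] "ate" : NP\PP
  [1,6] S\(NP\PP)   <
    [1,5] S   <
      [1,2] "liked" : PP
      [2,5] S\PP   <
        [2,3] "near" : NP/N
        [3,5] (S\PP)\(NP/N)   >
          [3,4] "often" : ((S\PP)\(NP/N))/S
          [4,5] "dog" : S
    [5,6] "found" : (S\(NP\PP))\S

[0,1] NP\PP  lex  "ate"
[1,2] PP  lex  "liked"
[2,3] NP/N  lex  "near"
[3,4] ((S\PP)\(NP/N))/S  lex  "often"
[4,5] S  lex  "dog"
[3,5] (S\PP)\(NP/N)  >  k=4
[2,5] S\PP  <  k=3
[1,5] S  <  k=2
[5,6] (S\(NP\PP))\S  lex  "found"
[1,6] S\(NP\PP)  <  k=5
[0,6] S  <  k=1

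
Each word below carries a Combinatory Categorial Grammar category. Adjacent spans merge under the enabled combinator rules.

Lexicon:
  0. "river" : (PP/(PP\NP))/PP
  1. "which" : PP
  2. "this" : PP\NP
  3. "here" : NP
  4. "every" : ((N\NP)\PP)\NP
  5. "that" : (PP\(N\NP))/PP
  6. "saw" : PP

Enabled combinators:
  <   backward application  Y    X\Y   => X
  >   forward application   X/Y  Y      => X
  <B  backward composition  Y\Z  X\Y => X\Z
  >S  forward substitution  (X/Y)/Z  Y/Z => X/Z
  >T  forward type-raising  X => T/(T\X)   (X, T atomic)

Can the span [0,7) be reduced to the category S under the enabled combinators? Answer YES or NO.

NO

(PP/(PP\NP))/PP PP PP\NP NP ((N\NP)\PP)\NP (PP\(N\NP))/PP PP
CKY chart[0,7] = {N/(N\PP), NP/(NP\PP), PP, PP/(PP\PP), S/(S\PP)}; S ∉ chart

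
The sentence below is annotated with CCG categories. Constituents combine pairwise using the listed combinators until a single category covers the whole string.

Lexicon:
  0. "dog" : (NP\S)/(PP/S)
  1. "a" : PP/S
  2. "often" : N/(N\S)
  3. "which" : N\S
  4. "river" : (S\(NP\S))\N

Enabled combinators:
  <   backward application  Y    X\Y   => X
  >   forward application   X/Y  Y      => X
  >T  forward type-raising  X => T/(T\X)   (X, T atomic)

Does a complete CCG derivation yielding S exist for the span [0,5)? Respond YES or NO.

[0,5] S   <
  [0,2] NP\S   >
    [0,1] "dog" : (NP\S)/(PP/S)
    [1,2] "a" : PP/S
  [2,5] S\(NP\S)   <
    [2,4] N   >
      [2,3] "often" : N/(N\S)
      [3,4] "which" : N\S
    [4,5] "river" : (S\(NP\S))\N

YES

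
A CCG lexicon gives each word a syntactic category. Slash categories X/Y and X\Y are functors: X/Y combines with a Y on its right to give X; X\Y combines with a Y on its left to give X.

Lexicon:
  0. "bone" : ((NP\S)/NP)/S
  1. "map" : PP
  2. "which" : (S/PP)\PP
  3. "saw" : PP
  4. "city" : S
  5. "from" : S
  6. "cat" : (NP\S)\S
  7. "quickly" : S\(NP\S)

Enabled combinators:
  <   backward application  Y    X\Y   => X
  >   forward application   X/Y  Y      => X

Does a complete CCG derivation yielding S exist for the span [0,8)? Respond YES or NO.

YES

[0,8] S   <
  [0,7] NP\S   >
    [0,4] (NP\S)/NP   >
      [0,1] "bone" : ((NP\S)/NP)/S
      [1,4] S   >
        [1,3] S/PP   <
          [1,2] "map" : PP
          [2,3] "which" : (S/PP)\PP
        [3,4] "saw" : PP
    [4,7] NP   <
      [4,5] "city" : S
      [5,7] NP\S   <
        [5,6] "from" : S
        [6,7] "cat" : (NP\S)\S
  [7,8] "quickly" : S\(NP\S)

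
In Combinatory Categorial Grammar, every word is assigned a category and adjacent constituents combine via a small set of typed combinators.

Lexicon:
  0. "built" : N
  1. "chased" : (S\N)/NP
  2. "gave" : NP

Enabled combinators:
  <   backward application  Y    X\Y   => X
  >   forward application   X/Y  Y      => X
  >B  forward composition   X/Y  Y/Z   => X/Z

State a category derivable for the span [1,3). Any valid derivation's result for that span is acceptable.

S\N

[0,3] S   <
  [0,1] "built" : N
  [1,3] S\N   >
    [1,2] "chased" : (S\N)/NP
    [2,3] "gave" : NP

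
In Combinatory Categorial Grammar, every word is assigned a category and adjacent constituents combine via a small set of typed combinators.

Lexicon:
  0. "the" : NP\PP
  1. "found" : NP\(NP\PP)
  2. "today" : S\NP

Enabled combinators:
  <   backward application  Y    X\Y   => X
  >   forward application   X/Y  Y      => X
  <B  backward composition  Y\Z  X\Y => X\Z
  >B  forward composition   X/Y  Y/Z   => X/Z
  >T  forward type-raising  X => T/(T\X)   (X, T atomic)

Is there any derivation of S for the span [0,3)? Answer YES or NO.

YES

[0,3] S   <
  [0,2] NP   <
    [0,1] "the" : NP\PP
    [1,2] "found" : NP\(NP\PP)
  [2,3] "today" : S\NP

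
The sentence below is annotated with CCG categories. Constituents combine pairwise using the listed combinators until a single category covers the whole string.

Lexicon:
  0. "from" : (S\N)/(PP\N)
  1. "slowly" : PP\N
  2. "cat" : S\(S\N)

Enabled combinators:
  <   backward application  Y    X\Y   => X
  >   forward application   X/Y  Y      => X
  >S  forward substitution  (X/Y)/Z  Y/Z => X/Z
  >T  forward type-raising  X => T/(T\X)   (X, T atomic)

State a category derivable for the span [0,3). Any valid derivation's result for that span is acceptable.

[0,3] S   <
  [0,2] S\N   >
    [0,1] "from" : (S\N)/(PP\N)
    [1,2] "slowly" : PP\N
  [2,3] "cat" : S\(S\N)

S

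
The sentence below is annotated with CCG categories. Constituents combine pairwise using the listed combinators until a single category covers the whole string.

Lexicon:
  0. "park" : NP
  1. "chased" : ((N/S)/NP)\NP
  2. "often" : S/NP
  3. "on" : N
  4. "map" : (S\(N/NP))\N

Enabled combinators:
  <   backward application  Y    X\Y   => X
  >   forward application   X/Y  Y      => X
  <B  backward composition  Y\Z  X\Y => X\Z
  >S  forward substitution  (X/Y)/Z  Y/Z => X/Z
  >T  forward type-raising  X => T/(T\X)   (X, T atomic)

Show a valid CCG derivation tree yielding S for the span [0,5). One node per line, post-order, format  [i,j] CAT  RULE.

[0,5] S   <
  [0,3] N/NP   >S
    [0,2] (N/S)/NP   <
      [0,1] "park" : NP
      [1,2] "chased" : ((N/S)/NP)\NP
    [2,3] "often" : S/NP
  [3,5] S\(N/NP)   <
    [3,4] "on" : N
    [4,5] "map" : (S\(N/NP))\N

[0,1] NP  lex  "park"
[1,2] ((N/S)/NP)\NP  lex  "chased"
[0,2] (N/S)/NP  <  k=1
[2,3] S/NP  lex  "often"
[0,3] N/NP  >S  k=2
[3,4] N  lex  "on"
[4,5] (S\(N/NP))\N  lex  "map"
[3,5] S\(N/NP)  <  k=4
[0,5] S  <  k=3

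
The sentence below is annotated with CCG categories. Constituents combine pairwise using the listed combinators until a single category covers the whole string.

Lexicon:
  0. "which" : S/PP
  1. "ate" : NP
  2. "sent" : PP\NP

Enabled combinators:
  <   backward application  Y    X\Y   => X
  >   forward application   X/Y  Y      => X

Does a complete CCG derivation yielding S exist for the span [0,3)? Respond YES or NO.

YES

[0,3] S   >
  [0,1] "which" : S/PP
  [1,3] PP   <
    [1,2] "ate" : NP
    [2,3] "sent" : PP\NP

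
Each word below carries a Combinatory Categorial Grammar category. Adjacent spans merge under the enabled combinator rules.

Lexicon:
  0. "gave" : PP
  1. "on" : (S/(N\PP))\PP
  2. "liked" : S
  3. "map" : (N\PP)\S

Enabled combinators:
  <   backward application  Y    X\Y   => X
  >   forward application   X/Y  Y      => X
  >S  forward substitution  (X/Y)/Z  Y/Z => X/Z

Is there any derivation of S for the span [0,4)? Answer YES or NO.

[0,4] S   >
  [0,2] S/(N\PP)   <
    [0,1] "gave" : PP
    [1,2] "on" : (S/(N\PP))\PP
  [2,4] N\PP   <
    [2,3] "liked" : S
    [3,4] "map" : (N\PP)\S

YES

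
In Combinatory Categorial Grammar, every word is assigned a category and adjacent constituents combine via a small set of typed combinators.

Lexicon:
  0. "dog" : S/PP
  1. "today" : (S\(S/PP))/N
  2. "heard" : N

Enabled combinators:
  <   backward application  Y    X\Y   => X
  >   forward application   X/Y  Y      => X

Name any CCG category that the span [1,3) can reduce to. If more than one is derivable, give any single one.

[0,3] S   <
  [0,1] "dog" : S/PP
  [1,3] S\(S/PP)   >
    [1,2] "today" : (S\(S/PP))/N
    [2,3] "heard" : N

S\(S/PP)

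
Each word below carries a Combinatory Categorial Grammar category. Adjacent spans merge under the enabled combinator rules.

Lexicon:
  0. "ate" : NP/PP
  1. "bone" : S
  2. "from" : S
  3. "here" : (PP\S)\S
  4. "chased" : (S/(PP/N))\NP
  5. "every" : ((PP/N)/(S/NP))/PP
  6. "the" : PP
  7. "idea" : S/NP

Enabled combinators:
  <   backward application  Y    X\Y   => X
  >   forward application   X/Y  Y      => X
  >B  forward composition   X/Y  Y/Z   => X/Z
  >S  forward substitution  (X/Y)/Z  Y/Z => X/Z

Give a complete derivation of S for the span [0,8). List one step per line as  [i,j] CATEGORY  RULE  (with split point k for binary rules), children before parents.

[0,1] NP/PP  lex  "ate"
[1,2] S  lex  "bone"
[2,3] S  lex  "from"
[3,4] (PP\S)\S  lex  "here"
[2,4] PP\S  <  k=3
[1,4] PP  <  k=2
[0,4] NP  >  k=1
[4,5] (S/(PP/N))\NP  lex  "chased"
[0,5] S/(PP/N)  <  k=4
[5,6] ((PP/N)/(S/NP))/PP  lex  "every"
[6,7] PP  lex  "the"
[5,7] (PP/N)/(S/NP)  >  k=6
[7,8] S/NP  lex  "idea"
[5,8] PP/N  >  k=7
[0,8] S  >  k=5

[0,8] S   >
  [0,5] S/(PP/N)   <
    [0,4] NP   >
      [0,1] "ate" : NP/PP
      [1,4] PP   <
        [1,2] "bone" : S
        [2,4] PP\S   <
          [2,3] "from" : S
          [3,4] "here" : (PP\S)\S
    [4,5] "chased" : (S/(PP/N))\NP
  [5,8] PP/N   >
    [5,7] (PP/N)/(S/NP)   >
      [5,6] "every" : ((PP/N)/(S/NP))/PP
      [6,7] "the" : PP
    [7,8] "idea" : S/NP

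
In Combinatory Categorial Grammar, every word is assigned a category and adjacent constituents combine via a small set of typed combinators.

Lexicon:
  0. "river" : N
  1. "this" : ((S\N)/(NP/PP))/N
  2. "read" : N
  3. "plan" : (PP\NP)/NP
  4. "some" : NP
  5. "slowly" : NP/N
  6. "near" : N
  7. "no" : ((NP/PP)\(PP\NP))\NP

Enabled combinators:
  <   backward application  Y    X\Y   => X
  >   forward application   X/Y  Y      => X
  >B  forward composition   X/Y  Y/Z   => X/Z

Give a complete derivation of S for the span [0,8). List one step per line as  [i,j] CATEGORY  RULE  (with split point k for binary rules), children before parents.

[0,8] S   <
  [0,1] "river" : N
  [1,8] S\N   >
    [1,3] (S\N)/(NP/PP)   >
      [1,2] "this" : ((S\N)/(NP/PP))/N
      [2,3] "read" : N
    [3,8] NP/PP   <
      [3,5] PP\NP   >
        [3,4] "plan" : (PP\NP)/NP
        [4,5] "some" : NP
      [5,8] (NP/PP)\(PP\NP)   <
        [5,7] NP   >
          [5,6] "slowly" : NP/N
          [6,7] "near" : N
        [7,8] "no" : ((NP/PP)\(PP\NP))\NP

[0,1] N  lex  "river"
[1,2] ((S\N)/(NP/PP))/N  lex  "this"
[2,3] N  lex  "read"
[1,3] (S\N)/(NP/PP)  >  k=2
[3,4] (PP\NP)/NP  lex  "plan"
[4,5] NP  lex  "some"
[3,5] PP\NP  >  k=4
[5,6] NP/N  lex  "slowly"
[6,7] N  lex  "near"
[5,7] NP  >  k=6
[7,8] ((NP/PP)\(PP\NP))\NP  lex  "no"
[5,8] (NP/PP)\(PP\NP)  <  k=7
[3,8] NP/PP  <  k=5
[1,8] S\N  >  k=3
[0,8] S  <  k=1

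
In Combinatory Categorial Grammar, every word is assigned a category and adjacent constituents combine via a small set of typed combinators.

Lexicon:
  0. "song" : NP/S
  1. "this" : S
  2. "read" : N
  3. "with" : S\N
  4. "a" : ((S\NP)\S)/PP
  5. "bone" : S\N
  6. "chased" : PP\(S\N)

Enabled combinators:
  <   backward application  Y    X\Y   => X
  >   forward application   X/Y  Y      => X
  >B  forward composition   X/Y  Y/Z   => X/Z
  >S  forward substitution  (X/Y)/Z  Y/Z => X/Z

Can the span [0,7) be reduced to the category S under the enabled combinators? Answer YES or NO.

YES

[0,7] S   <
  [0,2] NP   >
    [0,1] "song" : NP/S
    [1,2] "this" : S
  [2,7] S\NP   <
    [2,4] S   <
      [2,3] "read" : N
      [3,4] "with" : S\N
    [4,7] (S\NP)\S   >
      [4,5] "a" : ((S\NP)\S)/PP
      [5,7] PP   <
        [5,6] "bone" : S\N
        [6,7] "chased" : PP\(S\N)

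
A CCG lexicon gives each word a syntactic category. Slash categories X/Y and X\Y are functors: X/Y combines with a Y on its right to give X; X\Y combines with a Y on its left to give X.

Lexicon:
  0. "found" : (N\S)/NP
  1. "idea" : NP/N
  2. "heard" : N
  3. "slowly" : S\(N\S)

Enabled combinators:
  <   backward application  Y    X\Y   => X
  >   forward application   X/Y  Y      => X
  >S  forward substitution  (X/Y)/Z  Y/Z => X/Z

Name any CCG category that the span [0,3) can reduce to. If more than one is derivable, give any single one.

[0,4] S   <
  [0,3] N\S   >
    [0,1] "found" : (N\S)/NP
    [1,3] NP   >
      [1,2] "idea" : NP/N
      [2,3] "heard" : N
  [3,4] "slowly" : S\(N\S)

N\S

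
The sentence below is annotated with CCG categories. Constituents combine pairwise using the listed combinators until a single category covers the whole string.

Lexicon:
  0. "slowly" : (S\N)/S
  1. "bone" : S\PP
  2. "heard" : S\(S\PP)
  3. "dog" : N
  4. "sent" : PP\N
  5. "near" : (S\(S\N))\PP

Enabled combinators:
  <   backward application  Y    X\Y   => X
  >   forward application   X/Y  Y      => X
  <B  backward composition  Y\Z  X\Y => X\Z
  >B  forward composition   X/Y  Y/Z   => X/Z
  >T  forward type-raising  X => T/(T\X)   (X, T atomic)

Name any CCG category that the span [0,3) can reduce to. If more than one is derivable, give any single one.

[0,6] S   <
  [0,3] S\N   >
    [0,1] "slowly" : (S\N)/S
    [1,3] S   <
      [1,2] "bone" : S\PP
      [2,3] "heard" : S\(S\PP)
  [3,6] S\(S\N)   <
    [3,5] PP   >
      [3,4] PP/(PP\N)   >T
        [3,4] "dog" : N
      [4,5] "sent" : PP\N
    [5,6] "near" : (S\(S\N))\PP

S\N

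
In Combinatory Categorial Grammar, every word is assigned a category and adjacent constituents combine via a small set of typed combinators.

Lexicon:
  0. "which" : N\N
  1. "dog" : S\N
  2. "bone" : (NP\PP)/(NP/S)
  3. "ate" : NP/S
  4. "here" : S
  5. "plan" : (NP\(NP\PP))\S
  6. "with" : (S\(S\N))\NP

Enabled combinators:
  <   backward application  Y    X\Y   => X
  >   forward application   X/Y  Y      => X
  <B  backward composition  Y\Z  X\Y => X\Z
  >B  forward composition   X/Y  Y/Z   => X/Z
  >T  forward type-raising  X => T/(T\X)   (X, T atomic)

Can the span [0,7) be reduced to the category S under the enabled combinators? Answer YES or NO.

[0,7] S   <
  [0,2] S\N   <B
    [0,1] "which" : N\N
    [1,2] "dog" : S\N
  [2,7] S\(S\N)   <
    [2,6] NP   <
      [2,4] NP\PP   >
        [2,3] "bone" : (NP\PP)/(NP/S)
        [3,4] "ate" : NP/S
      [4,6] NP\(NP\PP)   <
        [4,5] "here" : S
        [5,6] "plan" : (NP\(NP\PP))\S
    [6,7] "with" : (S\(S\N))\NP

YES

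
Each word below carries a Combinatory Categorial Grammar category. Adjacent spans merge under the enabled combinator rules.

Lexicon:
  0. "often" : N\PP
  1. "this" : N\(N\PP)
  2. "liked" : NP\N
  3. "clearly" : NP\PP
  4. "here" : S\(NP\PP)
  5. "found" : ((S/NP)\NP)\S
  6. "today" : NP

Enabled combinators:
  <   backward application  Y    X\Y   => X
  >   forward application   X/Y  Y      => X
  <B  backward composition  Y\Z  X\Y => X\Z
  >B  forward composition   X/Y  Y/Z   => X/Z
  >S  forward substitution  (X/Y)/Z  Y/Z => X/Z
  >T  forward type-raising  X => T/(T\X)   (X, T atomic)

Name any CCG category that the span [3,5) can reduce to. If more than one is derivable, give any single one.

[0,7] S   >
  [0,6] S/NP   <
    [0,3] NP   <
      [0,2] N   <
        [0,1] "often" : N\PP
        [1,2] "this" : N\(N\PP)
      [2,3] "liked" : NP\N
    [3,6] (S/NP)\NP   <
      [3,5] S   <
        [3,4] "clearly" : NP\PP
        [4,5] "here" : S\(NP\PP)
      [5,6] "found" : ((S/NP)\NP)\S
  [6,7] "today" : NP

S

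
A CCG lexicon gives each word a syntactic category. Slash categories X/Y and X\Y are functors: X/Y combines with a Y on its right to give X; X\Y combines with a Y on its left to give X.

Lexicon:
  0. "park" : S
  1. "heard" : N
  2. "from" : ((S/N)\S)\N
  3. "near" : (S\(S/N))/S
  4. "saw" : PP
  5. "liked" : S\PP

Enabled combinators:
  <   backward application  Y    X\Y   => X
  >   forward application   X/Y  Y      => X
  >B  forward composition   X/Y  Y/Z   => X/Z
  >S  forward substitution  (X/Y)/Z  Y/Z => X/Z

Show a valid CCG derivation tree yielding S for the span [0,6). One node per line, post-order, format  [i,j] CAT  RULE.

[0,1] S  lex  "park"
[1,2] N  lex  "heard"
[2,3] ((S/N)\S)\N  lex  "from"
[1,3] (S/N)\S  <  k=2
[0,3] S/N  <  k=1
[3,4] (S\(S/N))/S  lex  "near"
[4,5] PP  lex  "saw"
[5,6] S\PP  lex  "liked"
[4,6] S  <  k=5
[3,6] S\(S/N)  >  k=4
[0,6] S  <  k=3

[0,6] S   <
  [0,3] S/N   <
    [0,1] "park" : S
    [1,3] (S/N)\S   <
      [1,2] "heard" : N
      [2,3] "from" : ((S/N)\S)\N
  [3,6] S\(S/N)   >
    [3,4] "near" : (S\(S/N))/S
    [4,6] S   <
      [4,5] "saw" : PP
      [5,6] "liked" : S\PP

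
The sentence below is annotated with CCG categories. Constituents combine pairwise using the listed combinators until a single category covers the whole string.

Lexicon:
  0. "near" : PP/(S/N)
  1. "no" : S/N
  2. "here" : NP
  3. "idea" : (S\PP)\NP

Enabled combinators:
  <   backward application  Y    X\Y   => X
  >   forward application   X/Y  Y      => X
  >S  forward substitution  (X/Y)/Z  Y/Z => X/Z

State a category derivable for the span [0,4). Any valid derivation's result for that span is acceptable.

S

[0,4] S   <
  [0,2] PP   >
    [0,1] "near" : PP/(S/N)
    [1,2] "no" : S/N
  [2,4] S\PP   <
    [2,3] "here" : NP
    [3,4] "idea" : (S\PP)\NP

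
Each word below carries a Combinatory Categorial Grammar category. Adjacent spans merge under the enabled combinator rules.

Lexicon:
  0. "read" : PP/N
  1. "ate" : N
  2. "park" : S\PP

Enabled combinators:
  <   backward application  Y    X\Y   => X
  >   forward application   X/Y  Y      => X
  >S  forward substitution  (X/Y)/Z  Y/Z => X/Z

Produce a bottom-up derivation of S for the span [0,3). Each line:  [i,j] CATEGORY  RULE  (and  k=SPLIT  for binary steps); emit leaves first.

[0,1] PP/N  lex  "read"
[1,2] N  lex  "ate"
[0,2] PP  >  k=1
[2,3] S\PP  lex  "park"
[0,3] S  <  k=2

[0,3] S   <
  [0,2] PP   >
    [0,1] "read" : PP/N
    [1,2] "ate" : N
  [2,3] "park" : S\PP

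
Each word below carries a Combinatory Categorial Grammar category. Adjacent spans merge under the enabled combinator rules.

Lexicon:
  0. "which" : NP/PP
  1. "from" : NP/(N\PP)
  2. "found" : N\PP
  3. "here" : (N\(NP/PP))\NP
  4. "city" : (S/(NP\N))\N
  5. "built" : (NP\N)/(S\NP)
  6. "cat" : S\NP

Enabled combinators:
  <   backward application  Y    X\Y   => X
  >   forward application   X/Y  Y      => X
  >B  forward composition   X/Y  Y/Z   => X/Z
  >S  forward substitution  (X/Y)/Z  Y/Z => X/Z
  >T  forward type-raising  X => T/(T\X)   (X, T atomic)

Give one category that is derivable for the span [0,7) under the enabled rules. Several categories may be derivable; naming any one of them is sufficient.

[0,7] S   >
  [0,5] S/(NP\N)   <
    [0,4] N   <
      [0,1] "which" : NP/PP
      [1,4] N\(NP/PP)   <
        [1,3] NP   >
          [1,2] "from" : NP/(N\PP)
          [2,3] "found" : N\PP
        [3,4] "here" : (N\(NP/PP))\NP
    [4,5] "city" : (S/(NP\N))\N
  [5,7] NP\N   >
    [5,6] "built" : (NP\N)/(S\NP)
    [6,7] "cat" : S\NP

S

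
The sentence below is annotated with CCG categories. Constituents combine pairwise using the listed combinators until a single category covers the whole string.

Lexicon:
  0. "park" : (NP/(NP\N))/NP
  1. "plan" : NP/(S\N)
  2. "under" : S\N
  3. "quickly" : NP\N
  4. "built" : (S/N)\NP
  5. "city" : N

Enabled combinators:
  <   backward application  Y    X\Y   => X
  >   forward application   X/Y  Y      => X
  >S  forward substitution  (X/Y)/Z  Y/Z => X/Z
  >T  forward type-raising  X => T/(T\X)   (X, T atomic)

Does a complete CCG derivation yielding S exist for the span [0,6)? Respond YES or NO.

YES

[0,6] S   >
  [0,5] S/N   <
    [0,4] NP   >
      [0,3] NP/(NP\N)   >
        [0,1] "park" : (NP/(NP\N))/NP
        [1,3] NP   >
          [1,2] "plan" : NP/(S\N)
          [2,3] "under" : S\N
      [3,4] "quickly" : NP\N
    [4,5] "built" : (S/N)\NP
  [5,6] "city" : N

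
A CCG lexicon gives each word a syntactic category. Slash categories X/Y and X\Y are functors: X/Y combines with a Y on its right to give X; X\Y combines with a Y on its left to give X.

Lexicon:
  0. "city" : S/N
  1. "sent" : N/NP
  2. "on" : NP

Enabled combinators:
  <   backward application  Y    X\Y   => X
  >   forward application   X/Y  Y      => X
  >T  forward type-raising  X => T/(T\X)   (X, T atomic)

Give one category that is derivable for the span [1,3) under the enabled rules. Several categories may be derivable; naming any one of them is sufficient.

[0,3] S   >
  [0,1] "city" : S/N
  [1,3] N   >
    [1,2] "sent" : N/NP
    [2,3] "on" : NP

N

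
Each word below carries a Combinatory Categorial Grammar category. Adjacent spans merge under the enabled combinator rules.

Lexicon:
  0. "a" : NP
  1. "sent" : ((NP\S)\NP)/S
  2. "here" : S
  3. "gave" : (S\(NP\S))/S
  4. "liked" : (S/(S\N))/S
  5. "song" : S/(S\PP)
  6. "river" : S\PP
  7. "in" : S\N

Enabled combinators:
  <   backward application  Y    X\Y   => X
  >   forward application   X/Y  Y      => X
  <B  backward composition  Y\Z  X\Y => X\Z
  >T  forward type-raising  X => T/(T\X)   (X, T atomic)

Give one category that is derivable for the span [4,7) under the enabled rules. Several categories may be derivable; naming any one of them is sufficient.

S/(S\N)

[0,8] S   <
  [0,3] NP\S   <
    [0,1] "a" : NP
    [1,3] (NP\S)\NP   >
      [1,2] "sent" : ((NP\S)\NP)/S
      [2,3] "here" : S
  [3,8] S\(NP\S)   >
    [3,4] "gave" : (S\(NP\S))/S
    [4,8] S   >
      [4,7] S/(S\N)   >
        [4,5] "liked" : (S/(S\N))/S
        [5,7] S   >
          [5,6] "song" : S/(S\PP)
          [6,7] "river" : S\PP
      [7,8] "in" : S\N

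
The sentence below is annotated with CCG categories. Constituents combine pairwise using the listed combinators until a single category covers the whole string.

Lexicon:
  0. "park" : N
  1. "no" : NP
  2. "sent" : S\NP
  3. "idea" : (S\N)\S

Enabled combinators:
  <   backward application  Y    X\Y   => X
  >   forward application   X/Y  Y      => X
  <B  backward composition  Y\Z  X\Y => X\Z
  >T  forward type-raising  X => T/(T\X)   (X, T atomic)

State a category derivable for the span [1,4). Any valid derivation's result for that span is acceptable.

S\N

[0,4] S   <
  [0,1] "park" : N
  [1,4] S\N   <
    [1,3] S   <
      [1,2] "no" : NP
      [2,3] "sent" : S\NP
    [3,4] "idea" : (S\N)\S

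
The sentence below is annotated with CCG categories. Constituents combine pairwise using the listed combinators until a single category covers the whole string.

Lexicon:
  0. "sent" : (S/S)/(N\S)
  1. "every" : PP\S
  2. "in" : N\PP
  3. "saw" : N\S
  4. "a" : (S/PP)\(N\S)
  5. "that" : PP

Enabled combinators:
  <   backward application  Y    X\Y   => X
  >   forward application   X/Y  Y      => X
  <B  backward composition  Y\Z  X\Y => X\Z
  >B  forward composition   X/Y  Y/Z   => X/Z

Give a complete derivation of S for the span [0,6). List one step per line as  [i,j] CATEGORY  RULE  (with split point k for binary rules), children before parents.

[0,1] (S/S)/(N\S)  lex  "sent"
[1,2] PP\S  lex  "every"
[2,3] N\PP  lex  "in"
[1,3] N\S  <B  k=2
[0,3] S/S  >  k=1
[3,4] N\S  lex  "saw"
[4,5] (S/PP)\(N\S)  lex  "a"
[3,5] S/PP  <  k=4
[0,5] S/PP  >B  k=3
[5,6] PP  lex  "that"
[0,6] S  >  k=5

[0,6] S   >
  [0,5] S/PP   >B
    [0,3] S/S   >
      [0,1] "sent" : (S/S)/(N\S)
      [1,3] N\S   <B
        [1,2] "every" : PP\S
        [2,3] "in" : N\PP
    [3,5] S/PP   <
      [3,4] "saw" : N\S
      [4,5] "a" : (S/PP)\(N\S)
  [5,6] "that" : PP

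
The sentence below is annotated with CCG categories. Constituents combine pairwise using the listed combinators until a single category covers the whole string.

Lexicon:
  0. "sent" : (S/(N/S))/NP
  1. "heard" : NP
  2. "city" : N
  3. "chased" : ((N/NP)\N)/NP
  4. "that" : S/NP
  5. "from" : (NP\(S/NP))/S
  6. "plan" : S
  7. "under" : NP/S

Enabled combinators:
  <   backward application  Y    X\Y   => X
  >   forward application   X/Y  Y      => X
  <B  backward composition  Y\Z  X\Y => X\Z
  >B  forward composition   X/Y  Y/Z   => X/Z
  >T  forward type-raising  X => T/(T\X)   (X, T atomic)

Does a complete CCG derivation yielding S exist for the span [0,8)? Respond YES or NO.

[0,8] S   >
  [0,2] S/(N/S)   >
    [0,1] "sent" : (S/(N/S))/NP
    [1,2] "heard" : NP
  [2,8] N/S   >B
    [2,7] N/NP   <
      [2,3] "city" : N
      [3,7] (N/NP)\N   >
        [3,4] "chased" : ((N/NP)\N)/NP
        [4,7] NP   <
          [4,5] "that" : S/NP
          [5,7] NP\(S/NP)   >
            [5,6] "from" : (NP\(S/NP))/S
            [6,7] "plan" : S
    [7,8] "under" : NP/S

YES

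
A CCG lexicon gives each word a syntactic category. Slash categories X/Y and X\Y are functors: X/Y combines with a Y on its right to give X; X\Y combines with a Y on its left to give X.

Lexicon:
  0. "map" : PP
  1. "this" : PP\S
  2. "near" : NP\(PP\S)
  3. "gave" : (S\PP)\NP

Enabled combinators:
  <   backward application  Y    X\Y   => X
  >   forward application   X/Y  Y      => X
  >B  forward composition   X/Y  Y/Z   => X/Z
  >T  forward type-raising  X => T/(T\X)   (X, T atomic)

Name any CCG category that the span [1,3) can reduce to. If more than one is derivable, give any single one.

[0,4] S   <
  [0,1] "map" : PP
  [1,4] S\PP   <
    [1,3] NP   <
      [1,2] "this" : PP\S
      [2,3] "near" : NP\(PP\S)
    [3,4] "gave" : (S\PP)\NP

NP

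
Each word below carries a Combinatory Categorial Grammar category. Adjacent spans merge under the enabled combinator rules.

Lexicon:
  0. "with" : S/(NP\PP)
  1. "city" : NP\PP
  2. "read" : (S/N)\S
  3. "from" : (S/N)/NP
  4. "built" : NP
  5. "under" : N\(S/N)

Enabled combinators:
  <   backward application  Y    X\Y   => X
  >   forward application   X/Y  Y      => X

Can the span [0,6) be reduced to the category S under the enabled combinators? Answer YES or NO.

YES

[0,6] S   >
  [0,3] S/N   <
    [0,2] S   >
      [0,1] "with" : S/(NP\PP)
      [1,2] "city" : NP\PP
    [2,3] "read" : (S/N)\S
  [3,6] N   <
    [3,5] S/N   >
      [3,4] "from" : (S/N)/NP
      [4,5] "built" : NP
    [5,6] "under" : N\(S/N)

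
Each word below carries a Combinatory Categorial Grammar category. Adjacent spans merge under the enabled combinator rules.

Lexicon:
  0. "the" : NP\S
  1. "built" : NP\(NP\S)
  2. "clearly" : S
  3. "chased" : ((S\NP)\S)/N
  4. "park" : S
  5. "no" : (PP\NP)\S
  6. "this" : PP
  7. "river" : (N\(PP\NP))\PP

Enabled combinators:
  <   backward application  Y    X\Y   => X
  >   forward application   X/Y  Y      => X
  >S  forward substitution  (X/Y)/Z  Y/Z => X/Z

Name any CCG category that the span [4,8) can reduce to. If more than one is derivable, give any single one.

[0,8] S   <
  [0,2] NP   <
    [0,1] "the" : NP\S
    [1,2] "built" : NP\(NP\S)
  [2,8] S\NP   <
    [2,3] "clearly" : S
    [3,8] (S\NP)\S   >
      [3,4] "chased" : ((S\NP)\S)/N
      [4,8] N   <
        [4,6] PP\NP   <
          [4,5] "park" : S
          [5,6] "no" : (PP\NP)\S
        [6,8] N\(PP\NP)   <
          [6,7] "this" : PP
          [7,8] "river" : (N\(PP\NP))\PP

N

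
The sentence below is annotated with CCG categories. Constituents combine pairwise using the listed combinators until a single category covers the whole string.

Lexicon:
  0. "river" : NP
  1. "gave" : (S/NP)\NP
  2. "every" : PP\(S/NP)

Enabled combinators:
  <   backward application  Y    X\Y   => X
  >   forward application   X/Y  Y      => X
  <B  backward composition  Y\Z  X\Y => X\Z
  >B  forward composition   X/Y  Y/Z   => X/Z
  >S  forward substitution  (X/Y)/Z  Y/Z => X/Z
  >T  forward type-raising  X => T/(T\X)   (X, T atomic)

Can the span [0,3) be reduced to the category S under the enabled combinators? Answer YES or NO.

NO

NP (S/NP)\NP PP\(S/NP)
CKY chart[0,3] = {N/(N\PP), NP/(NP\PP), PP, PP/(PP\PP), S/(S\PP)}; S ∉ chart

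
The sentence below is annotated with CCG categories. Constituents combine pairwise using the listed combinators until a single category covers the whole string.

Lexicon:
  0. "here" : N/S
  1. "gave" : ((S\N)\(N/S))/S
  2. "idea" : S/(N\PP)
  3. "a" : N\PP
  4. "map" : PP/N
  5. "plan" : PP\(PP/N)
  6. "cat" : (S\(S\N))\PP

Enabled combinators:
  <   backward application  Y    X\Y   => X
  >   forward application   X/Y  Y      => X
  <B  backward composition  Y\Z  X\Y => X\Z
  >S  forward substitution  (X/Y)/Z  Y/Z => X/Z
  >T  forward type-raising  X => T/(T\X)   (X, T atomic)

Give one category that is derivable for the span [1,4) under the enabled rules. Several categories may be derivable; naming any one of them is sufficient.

(S\N)\(N/S)

[0,7] S   <
  [0,4] S\N   <
    [0,1] "here" : N/S
    [1,4] (S\N)\(N/S)   >
      [1,2] "gave" : ((S\N)\(N/S))/S
      [2,4] S   >
        [2,3] "idea" : S/(N\PP)
        [3,4] "a" : N\PP
  [4,7] S\(S\N)   <
    [4,6] PP   <
      [4,5] "map" : PP/N
      [5,6] "plan" : PP\(PP/N)
    [6,7] "cat" : (S\(S\N))\PP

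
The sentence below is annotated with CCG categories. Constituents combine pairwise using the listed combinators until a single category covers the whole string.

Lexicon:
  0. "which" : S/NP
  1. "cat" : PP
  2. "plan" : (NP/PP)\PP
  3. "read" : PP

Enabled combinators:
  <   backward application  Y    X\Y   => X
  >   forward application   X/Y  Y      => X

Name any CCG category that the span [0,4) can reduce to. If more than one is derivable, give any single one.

S

[0,4] S   >
  [0,1] "which" : S/NP
  [1,4] NP   >
    [1,3] NP/PP   <
      [1,2] "cat" : PP
      [2,3] "plan" : (NP/PP)\PP
    [3,4] "read" : PP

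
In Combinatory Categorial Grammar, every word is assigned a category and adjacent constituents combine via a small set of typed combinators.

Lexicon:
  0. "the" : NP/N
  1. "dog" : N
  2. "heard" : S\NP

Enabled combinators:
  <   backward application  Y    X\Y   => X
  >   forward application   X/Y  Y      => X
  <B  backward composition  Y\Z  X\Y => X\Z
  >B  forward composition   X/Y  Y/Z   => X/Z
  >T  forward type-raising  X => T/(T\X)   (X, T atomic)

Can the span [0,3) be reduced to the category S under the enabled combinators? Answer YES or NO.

YES

[0,3] S   <
  [0,2] NP   >
    [0,1] "the" : NP/N
    [1,2] "dog" : N
  [2,3] "heard" : S\NP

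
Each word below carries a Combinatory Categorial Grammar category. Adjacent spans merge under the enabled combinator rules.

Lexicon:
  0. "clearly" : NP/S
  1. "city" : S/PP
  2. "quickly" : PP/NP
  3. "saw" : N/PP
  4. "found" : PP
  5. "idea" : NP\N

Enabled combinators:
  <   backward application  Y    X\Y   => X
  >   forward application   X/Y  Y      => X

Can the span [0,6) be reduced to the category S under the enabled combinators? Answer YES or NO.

NO

NP/S S/PP PP/NP N/PP PP NP\N
CKY chart[0,6] = {NP}; S ∉ chart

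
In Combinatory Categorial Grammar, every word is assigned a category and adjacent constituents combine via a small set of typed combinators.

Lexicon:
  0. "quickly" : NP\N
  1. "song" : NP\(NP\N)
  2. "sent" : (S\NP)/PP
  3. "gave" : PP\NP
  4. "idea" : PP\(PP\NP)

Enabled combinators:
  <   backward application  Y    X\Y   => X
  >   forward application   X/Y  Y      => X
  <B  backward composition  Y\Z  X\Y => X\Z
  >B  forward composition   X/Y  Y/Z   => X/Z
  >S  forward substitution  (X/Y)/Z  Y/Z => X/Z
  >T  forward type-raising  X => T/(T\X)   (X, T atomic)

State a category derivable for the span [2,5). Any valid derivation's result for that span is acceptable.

S\NP

[0,5] S   <
  [0,2] NP   <
    [0,1] "quickly" : NP\N
    [1,2] "song" : NP\(NP\N)
  [2,5] S\NP   >
    [2,3] "sent" : (S\NP)/PP
    [3,5] PP   <
      [3,4] "gave" : PP\NP
      [4,5] "idea" : PP\(PP\NP)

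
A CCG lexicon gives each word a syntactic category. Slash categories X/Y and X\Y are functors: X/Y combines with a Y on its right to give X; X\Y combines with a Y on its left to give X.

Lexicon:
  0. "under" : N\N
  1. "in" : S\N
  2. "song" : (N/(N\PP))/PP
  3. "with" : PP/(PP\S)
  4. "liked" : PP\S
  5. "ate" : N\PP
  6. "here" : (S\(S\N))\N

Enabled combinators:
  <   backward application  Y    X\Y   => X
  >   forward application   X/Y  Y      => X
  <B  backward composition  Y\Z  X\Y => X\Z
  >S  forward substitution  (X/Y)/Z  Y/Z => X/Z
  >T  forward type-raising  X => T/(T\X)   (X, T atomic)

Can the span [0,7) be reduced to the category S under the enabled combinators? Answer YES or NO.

YES

[0,7] S   <
  [0,2] S\N   <B
    [0,1] "under" : N\N
    [1,2] "in" : S\N
  [2,7] S\(S\N)   <
    [2,6] N   >
      [2,5] N/(N\PP)   >
        [2,3] "song" : (N/(N\PP))/PP
        [3,5] PP   >
          [3,4] "with" : PP/(PP\S)
          [4,5] "liked" : PP\S
      [5,6] "ate" : N\PP
    [6,7] "here" : (S\(S\N))\N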